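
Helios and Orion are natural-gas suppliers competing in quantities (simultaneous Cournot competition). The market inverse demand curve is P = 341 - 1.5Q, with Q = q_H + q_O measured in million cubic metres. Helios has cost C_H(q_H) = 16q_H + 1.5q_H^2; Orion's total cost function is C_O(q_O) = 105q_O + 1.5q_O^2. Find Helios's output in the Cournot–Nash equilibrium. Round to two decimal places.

Helios's profit: π_H = (341 - 1.5Q)q_H - (16q_H + (3/2)q_H²). Setting ∂π_H/∂q_H = 0: 325 - 6q_H - (3/2)(q_O) = 0.
Orion's first-order condition: 236 - 6q_O - (3/2)(q_H) = 0.
So q_H = (325 - (3/2)q_O)/6 and q_O = (236 - (3/2)q_H)/6.
Solving the pair: q_H = 47.2889, q_O = 1238/45.

47.29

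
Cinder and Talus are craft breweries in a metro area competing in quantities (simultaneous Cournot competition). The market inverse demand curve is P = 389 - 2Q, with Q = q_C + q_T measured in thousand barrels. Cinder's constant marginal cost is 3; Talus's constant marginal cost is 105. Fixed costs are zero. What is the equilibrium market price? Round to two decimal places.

Cinder's profit: π_C = (389 - 2Q)q_C - (3q_C). Setting ∂π_C/∂q_C = 0: 386 - 4q_C - 2(q_T) = 0.
Talus's profit: π_T = (389 - 2Q)q_T - (105q_T). Setting ∂π_T/∂q_T = 0: 284 - 4q_T - 2(q_C) = 0.
So q_C = (386 - 2q_T)/4 and q_T = (284 - 2q_C)/4.
Solving the pair: q_C = 244/3, q_T = 91/3.
Total output Q = 335/3, so price P = 389 - 2·(335/3) = 497/3.

165.67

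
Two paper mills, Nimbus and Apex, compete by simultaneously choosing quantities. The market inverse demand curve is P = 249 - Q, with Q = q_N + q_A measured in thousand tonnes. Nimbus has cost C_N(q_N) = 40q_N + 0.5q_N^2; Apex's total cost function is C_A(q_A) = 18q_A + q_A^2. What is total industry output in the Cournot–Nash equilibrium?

Nimbus's profit: π_N = (249 - Q)q_N - (40q_N + (1/2)q_N²). Setting ∂π_N/∂q_N = 0: 209 - 3q_N - (q_A) = 0.
Apex's profit: π_A = (249 - Q)q_A - (18q_A + q_A²). Setting ∂π_A/∂q_A = 0: 231 - 4q_A - (q_N) = 0.
Rearranging gives the reaction functions q_N = (209 - q_A)/3 and q_A = (231 - q_N)/4.
Solving the pair: q_N = 55, q_A = 44.
Total output Q = 55 + 44 = 99.

99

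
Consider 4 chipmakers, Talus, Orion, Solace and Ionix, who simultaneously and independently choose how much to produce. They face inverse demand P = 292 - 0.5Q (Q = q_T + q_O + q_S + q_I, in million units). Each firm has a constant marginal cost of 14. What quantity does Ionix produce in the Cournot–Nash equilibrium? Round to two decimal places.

111.20

A representative firm's profit is π_i = q_i(292 - 0.5Q) - 14q_i.
First-order condition (treating rivals' output as given): 278 - q_i - (1/2)·Σ_{j≠i} q_j = 0.
With identical firms every q_j equals q_i, so Σ_{j≠i} q_j = 3q_i and 278 = (5/2)q_i, giving q_i = 556/5.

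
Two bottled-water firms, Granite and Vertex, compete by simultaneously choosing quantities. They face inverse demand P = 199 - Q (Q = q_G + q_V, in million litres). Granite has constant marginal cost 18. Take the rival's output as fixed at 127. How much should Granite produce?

27

With the rival's output fixed at 127, Granite's profit is π_G = (199 - 127 - q_G)q_G - (18q_G) = (72 - q_G)q_G - (18q_G).
∂π_G/∂q_G = 54 - 2q_G = 0, so q_G = 27.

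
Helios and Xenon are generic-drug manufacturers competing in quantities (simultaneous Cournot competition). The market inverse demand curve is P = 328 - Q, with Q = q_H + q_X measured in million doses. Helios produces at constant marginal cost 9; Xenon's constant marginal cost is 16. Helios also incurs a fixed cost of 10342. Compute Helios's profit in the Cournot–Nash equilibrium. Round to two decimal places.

1466.44

Helios's profit: π_H = (328 - Q)q_H - (9q_H). Setting ∂π_H/∂q_H = 0: 319 - 2q_H - (q_X) = 0.
Xenon's profit: π_X = (328 - Q)q_X - (16q_X). Setting ∂π_X/∂q_X = 0: 312 - 2q_X - (q_H) = 0.
So q_H = (319 - q_X)/2 and q_X = (312 - q_H)/2.
Solving the pair: q_H = 326/3, q_X = 305/3.
Price P = 328 - 631/3 = 353/3.
Helios's profit: (353/3 - 9)·(326/3) - 10342 = 1466.4444.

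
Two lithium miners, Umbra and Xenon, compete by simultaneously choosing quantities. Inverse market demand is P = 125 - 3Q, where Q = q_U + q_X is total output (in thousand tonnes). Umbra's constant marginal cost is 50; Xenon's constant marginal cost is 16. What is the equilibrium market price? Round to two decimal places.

Umbra's profit: π_U = (125 - 3Q)q_U - (50q_U). Setting ∂π_U/∂q_U = 0: 75 - 6q_U - 3(q_X) = 0.
Xenon's first-order condition: 109 - 6q_X - 3(q_U) = 0.
Best responses: q_U = (75 - 3q_X)/6, q_X = (109 - 3q_U)/6.
Solving the pair: q_U = 41/9, q_X = 143/9.
Total output Q = 184/9, so price P = 125 - 3·(184/9) = 191/3.

63.67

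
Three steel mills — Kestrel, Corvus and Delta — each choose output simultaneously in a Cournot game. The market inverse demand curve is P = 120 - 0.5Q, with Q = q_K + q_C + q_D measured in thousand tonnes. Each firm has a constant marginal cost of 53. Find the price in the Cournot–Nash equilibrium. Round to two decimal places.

69.75

Each firm earns π_i = (120 - 0.5Q)q_i - 53q_i.
First-order condition (treating rivals' output as given): 67 - q_i - (1/2)·Σ_{j≠i} q_j = 0.
With identical firms every q_j equals q_i, so Σ_{j≠i} q_j = 2q_i and 67 = 2q_i, giving q_i = 67/2.
Total output Q = 201/2, so price P = 120 - (1/2)·(201/2) = 279/4.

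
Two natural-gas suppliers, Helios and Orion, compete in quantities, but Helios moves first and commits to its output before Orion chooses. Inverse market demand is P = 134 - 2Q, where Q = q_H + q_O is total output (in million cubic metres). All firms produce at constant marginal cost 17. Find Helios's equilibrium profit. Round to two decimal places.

Solve by backward induction. Given q_H, the follower Orion maximises π_O = (134 - 2q_H - 2q_O)q_O - 17q_O.
Setting the follower's marginal profit to zero, 117 - 2q_H - 4q_O = 0, i.e. q_O = (117 - 2q_H)/4.
The leader anticipates this reaction. Substituting into P = 134 - 2Q gives P = 151/2 - q_H, so π_H = (151/2 - q_H)q_H - 17q_H.
The leader's first-order condition 117/2 - 2q_H = 0 yields q_H = 117/4.
Then q_O = (117 - 2·(117/4))/4 = 117/8.
Price P = 134 - 2·(351/8) = 185/4.
Helios's profit: (185/4 - 17)·(117/4) = 855.5625.

855.56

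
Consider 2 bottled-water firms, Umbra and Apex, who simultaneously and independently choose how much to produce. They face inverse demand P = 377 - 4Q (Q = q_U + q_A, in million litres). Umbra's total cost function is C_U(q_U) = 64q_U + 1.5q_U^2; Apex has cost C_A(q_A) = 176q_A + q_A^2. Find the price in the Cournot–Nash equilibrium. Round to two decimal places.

Umbra's profit: π_U = (377 - 4Q)q_U - (64q_U + (3/2)q_U²). Setting ∂π_U/∂q_U = 0: 313 - 11q_U - 4(q_A) = 0.
Apex's first-order condition: 201 - 10q_A - 4(q_U) = 0.
Best responses: q_U = (313 - 4q_A)/11, q_A = (201 - 4q_U)/10.
Substituting one into the other gives q_U = 1163/47 and q_A = 959/94.
Total output Q = 34.9468, so price P = 377 - 4·34.9468 = 237.2128.

237.21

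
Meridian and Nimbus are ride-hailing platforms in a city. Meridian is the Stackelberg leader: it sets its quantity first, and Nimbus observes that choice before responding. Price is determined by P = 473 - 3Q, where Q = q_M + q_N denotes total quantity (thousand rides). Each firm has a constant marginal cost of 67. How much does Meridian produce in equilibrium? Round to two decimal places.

67.67

The follower Nimbus best-responds to any q_M: π_N = (473 - 3Q)q_N - 67q_N.
Setting the follower's marginal profit to zero, 406 - 3q_M - 6q_N = 0, i.e. q_N = (406 - 3q_M)/6.
The leader anticipates this reaction. Substituting into P = 473 - 3Q gives P = 270 - (3/2)q_M, so π_M = (270 - (3/2)q_M)q_M - 67q_M.
The leader's first-order condition 203 - 3q_M = 0 yields q_M = 203/3.
Then q_N = (406 - 3·(203/3))/6 = 203/6.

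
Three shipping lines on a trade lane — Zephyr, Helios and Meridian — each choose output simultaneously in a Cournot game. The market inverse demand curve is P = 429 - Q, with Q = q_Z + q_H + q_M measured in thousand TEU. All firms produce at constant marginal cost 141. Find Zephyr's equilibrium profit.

Each firm earns π_i = (429 - Q)q_i - 141q_i.
Setting ∂π_i/∂q_i = 0 with rivals' quantities fixed: 288 - 2q_i - Σ_{j≠i} q_j = 0.
By symmetry each firm produces the same amount; substituting Σ_{j≠i} q_j = 2q_i yields q_i = 288/4 = 72.
Price P = 429 - 216 = 213.
Zephyr's profit: (213 - 141)·72 = 5184.

5184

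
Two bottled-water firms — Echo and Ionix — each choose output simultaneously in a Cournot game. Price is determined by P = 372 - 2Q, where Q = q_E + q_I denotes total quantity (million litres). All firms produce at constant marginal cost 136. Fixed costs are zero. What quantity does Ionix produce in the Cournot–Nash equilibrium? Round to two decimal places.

A representative firm's profit is π_i = q_i(372 - 2Q) - 136q_i.
First-order condition (treating rivals' output as given): 236 - 4q_i - 2q_j = 0.
By symmetry each firm produces the same amount; substituting q_j = q_i yields q_i = 236/6 = 118/3.

39.33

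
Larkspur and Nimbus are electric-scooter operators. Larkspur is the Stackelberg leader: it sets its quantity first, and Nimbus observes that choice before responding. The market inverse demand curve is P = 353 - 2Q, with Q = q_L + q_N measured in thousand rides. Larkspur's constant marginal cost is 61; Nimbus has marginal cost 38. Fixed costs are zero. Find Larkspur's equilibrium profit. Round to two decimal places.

The follower Nimbus best-responds to any q_L: π_N = (353 - 2Q)q_N - 38q_N.
Setting the follower's marginal profit to zero, 315 - 2q_L - 4q_N = 0, i.e. q_N = (315 - 2q_L)/4.
Larkspur substitutes q_N(q_L) into its own profit: π_L = q_L(353 - 2q_L - (315 - 2q_L)/2) - 61q_L = (391/2 - q_L)q_L - 61q_L.
Leader FOC: 269/2 - 2q_L = 0, so q_L = 269/4.
Then q_N = (315 - 2·(269/4))/4 = 361/8.
Price P = 353 - 2·(899/8) = 513/4.
Larkspur's profit: (513/4 - 61)·(269/4) = 4522.5625.

4522.56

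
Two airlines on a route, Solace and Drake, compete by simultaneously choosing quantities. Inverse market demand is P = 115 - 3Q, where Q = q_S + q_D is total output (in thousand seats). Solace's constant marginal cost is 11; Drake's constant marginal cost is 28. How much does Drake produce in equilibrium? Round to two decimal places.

Solace's profit: π_S = (115 - 3Q)q_S - (11q_S). Setting ∂π_S/∂q_S = 0: 104 - 6q_S - 3(q_D) = 0.
Drake's profit: π_D = (115 - 3Q)q_D - (28q_D). Setting ∂π_D/∂q_D = 0: 87 - 6q_D - 3(q_S) = 0.
Best responses: q_S = (104 - 3q_D)/6, q_D = (87 - 3q_S)/6.
Substituting one into the other gives q_S = 121/9 and q_D = 70/9.

7.78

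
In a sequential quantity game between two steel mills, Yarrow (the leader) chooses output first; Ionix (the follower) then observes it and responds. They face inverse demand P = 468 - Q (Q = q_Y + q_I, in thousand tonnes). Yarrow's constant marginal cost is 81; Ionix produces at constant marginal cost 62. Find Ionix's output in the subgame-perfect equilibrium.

111

The follower Ionix best-responds to any q_Y: π_I = (468 - Q)q_I - 62q_I.
∂π_I/∂q_I = 406 - q_Y - 2q_I = 0 gives the reaction function q_I = (406 - q_Y)/2.
Yarrow substitutes q_I(q_Y) into its own profit: π_Y = q_Y(468 - q_Y - (406 - q_Y)/2) - 81q_Y = (265 - (1/2)q_Y)q_Y - 81q_Y.
Maximising: ∂π_Y/∂q_Y = 184 - q_Y = 0, giving q_Y = 184.
Then q_I = (406 - 184)/2 = 111.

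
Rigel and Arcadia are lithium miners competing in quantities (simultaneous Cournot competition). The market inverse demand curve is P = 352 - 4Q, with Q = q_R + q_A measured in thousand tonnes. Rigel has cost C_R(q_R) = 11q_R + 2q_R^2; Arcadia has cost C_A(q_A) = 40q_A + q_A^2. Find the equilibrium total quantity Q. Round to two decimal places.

Rigel's profit: π_R = (352 - 4Q)q_R - (11q_R + 2q_R²). Setting ∂π_R/∂q_R = 0: 341 - 12q_R - 4(q_A) = 0.
Arcadia's first-order condition: 312 - 10q_A - 4(q_R) = 0.
Rearranging gives the reaction functions q_R = (341 - 4q_A)/12 and q_A = (312 - 4q_R)/10.
Substituting one into the other gives q_R = 1081/52 and q_A = 595/26.
Total output Q = 1081/52 + 595/26 = 43.6731.

43.67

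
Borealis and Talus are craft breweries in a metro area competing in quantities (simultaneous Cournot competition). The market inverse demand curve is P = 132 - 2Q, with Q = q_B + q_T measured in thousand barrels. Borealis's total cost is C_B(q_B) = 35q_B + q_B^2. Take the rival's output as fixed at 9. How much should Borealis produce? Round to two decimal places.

13.17

With the rival's output fixed at 9, Borealis's profit is π_B = (132 - 2·9 - 2q_B)q_B - (35q_B + q_B²) = (114 - 2q_B)q_B - (35q_B + q_B²).
∂π_B/∂q_B = 79 - 6q_B = 0, so q_B = 79/6.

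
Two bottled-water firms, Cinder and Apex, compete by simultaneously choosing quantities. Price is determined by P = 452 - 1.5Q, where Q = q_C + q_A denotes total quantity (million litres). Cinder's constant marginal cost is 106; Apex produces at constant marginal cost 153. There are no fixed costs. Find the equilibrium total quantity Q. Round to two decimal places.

143.33

Cinder's profit: π_C = (452 - 1.5Q)q_C - (106q_C). Setting ∂π_C/∂q_C = 0: 346 - 3q_C - (3/2)(q_A) = 0.
Apex's first-order condition: 299 - 3q_A - (3/2)(q_C) = 0.
Best responses: q_C = (346 - (3/2)q_A)/3, q_A = (299 - (3/2)q_C)/3.
Solving the pair: q_C = 262/3, q_A = 56.
Total output Q = 262/3 + 56 = 430/3.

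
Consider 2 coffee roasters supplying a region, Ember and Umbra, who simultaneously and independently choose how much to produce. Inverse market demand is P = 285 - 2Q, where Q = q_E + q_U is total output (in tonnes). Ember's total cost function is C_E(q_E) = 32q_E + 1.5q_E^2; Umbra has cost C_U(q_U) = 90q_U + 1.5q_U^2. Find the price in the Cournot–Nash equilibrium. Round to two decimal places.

Ember's profit: π_E = (285 - 2Q)q_E - (32q_E + (3/2)q_E²). Setting ∂π_E/∂q_E = 0: 253 - 7q_E - 2(q_U) = 0.
Umbra's first-order condition: 195 - 7q_U - 2(q_E) = 0.
Rearranging gives the reaction functions q_E = (253 - 2q_U)/7 and q_U = (195 - 2q_E)/7.
Solving the pair: q_E = 1381/45, q_U = 859/45.
Total output Q = 448/9, so price P = 285 - 2·(448/9) = 1669/9.

185.44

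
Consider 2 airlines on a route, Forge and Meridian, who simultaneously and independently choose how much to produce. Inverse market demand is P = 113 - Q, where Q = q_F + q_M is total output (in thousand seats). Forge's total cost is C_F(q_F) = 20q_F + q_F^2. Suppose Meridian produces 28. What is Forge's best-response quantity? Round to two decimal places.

16.25

With the rival's output fixed at 28, Forge's profit is π_F = (113 - 28 - q_F)q_F - (20q_F + q_F²) = (85 - q_F)q_F - (20q_F + q_F²).
∂π_F/∂q_F = 65 - 4q_F = 0, so q_F = 65/4.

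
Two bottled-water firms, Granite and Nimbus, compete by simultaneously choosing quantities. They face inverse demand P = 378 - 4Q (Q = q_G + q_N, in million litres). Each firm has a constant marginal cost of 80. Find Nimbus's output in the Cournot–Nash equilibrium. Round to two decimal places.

A representative firm's profit is π_i = q_i(378 - 4Q) - 80q_i.
Setting ∂π_i/∂q_i = 0 with rivals' quantities fixed: 298 - 8q_i - 4q_j = 0.
By symmetry each firm produces the same amount; substituting q_j = q_i yields q_i = 298/12 = 149/6.

24.83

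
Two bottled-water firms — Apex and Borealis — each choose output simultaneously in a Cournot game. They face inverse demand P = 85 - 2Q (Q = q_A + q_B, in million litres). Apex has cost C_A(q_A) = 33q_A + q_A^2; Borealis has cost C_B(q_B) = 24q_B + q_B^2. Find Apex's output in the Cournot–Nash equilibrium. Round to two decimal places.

5.94

Apex's profit: π_A = (85 - 2Q)q_A - (33q_A + q_A²). Setting ∂π_A/∂q_A = 0: 52 - 6q_A - 2(q_B) = 0.
Borealis's first-order condition: 61 - 6q_B - 2(q_A) = 0.
Best responses: q_A = (52 - 2q_B)/6, q_B = (61 - 2q_A)/6.
Solving the pair: q_A = 95/16, q_B = 131/16.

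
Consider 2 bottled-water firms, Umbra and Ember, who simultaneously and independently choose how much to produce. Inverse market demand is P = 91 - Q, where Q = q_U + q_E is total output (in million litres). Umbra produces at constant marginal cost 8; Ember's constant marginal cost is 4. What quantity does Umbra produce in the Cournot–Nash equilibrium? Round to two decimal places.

Umbra's profit: π_U = (91 - Q)q_U - (8q_U). Setting ∂π_U/∂q_U = 0: 83 - 2q_U - (q_E) = 0.
Ember's profit: π_E = (91 - Q)q_E - (4q_E). Setting ∂π_E/∂q_E = 0: 87 - 2q_E - (q_U) = 0.
So q_U = (83 - q_E)/2 and q_E = (87 - q_U)/2.
Substituting one into the other gives q_U = 79/3 and q_E = 91/3.

26.33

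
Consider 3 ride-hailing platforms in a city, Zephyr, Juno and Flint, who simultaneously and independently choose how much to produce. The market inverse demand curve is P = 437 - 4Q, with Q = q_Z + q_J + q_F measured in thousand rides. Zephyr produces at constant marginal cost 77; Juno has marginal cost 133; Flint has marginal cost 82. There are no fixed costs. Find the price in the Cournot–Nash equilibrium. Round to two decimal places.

Zephyr's profit: π_Z = (437 - 4Q)q_Z - (77q_Z). Setting ∂π_Z/∂q_Z = 0: 360 - 8q_Z - 4(q_J + q_F) = 0.
Juno's first-order condition: 304 - 8q_J - 4(q_Z + q_F) = 0.
Flint's first-order condition: 355 - 8q_F - 4(q_Z + q_J) = 0.
Summing all 3 equations gives 1019 − 16Q = 0, hence Q = 1019/16.
Back-substituting: q_Z = (360 − 1019/4)/4 = 421/16, q_J = (304 − 1019/4)/4 = 197/16, q_F = (355 − 1019/4)/4 = 401/16.
Total output Q = 1019/16, so price P = 437 - 4·(1019/16) = 729/4.

182.25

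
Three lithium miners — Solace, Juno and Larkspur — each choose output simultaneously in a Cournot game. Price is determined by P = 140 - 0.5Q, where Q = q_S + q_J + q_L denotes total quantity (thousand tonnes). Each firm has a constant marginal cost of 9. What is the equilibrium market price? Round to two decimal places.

A representative firm's profit is π_i = q_i(140 - 0.5Q) - 9q_i.
First-order condition (treating rivals' output as given): 131 - q_i - (1/2)·Σ_{j≠i} q_j = 0.
By symmetry each firm produces the same amount; substituting Σ_{j≠i} q_j = 2q_i yields q_i = 131/2.
Total output Q = 393/2, so price P = 140 - (1/2)·(393/2) = 167/4.

41.75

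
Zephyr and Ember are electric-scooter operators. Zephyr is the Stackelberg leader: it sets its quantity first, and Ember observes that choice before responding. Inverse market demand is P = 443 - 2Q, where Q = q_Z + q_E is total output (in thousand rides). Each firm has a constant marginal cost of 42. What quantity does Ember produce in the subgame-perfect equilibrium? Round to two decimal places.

50.13

The follower Ember best-responds to any q_Z: π_E = (443 - 2Q)q_E - 42q_E.
∂π_E/∂q_E = 401 - 2q_Z - 4q_E = 0 gives the reaction function q_E = (401 - 2q_Z)/4.
Zephyr substitutes q_E(q_Z) into its own profit: π_Z = q_Z(443 - 2q_Z - (401 - 2q_Z)/2) - 42q_Z = (485/2 - q_Z)q_Z - 42q_Z.
The leader's first-order condition 401/2 - 2q_Z = 0 yields q_Z = 401/4.
Then q_E = (401 - 2·(401/4))/4 = 401/8.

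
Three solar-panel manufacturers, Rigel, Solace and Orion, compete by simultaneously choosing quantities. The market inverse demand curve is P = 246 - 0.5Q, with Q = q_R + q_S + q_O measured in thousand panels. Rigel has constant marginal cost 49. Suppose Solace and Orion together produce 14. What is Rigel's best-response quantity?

190

With rivals' combined output fixed at 14, Rigel's profit is π_R = (246 - (1/2)·14 - (1/2)q_R)q_R - (49q_R) = (239 - (1/2)q_R)q_R - (49q_R).
∂π_R/∂q_R = 190 - q_R = 0, so q_R = 190.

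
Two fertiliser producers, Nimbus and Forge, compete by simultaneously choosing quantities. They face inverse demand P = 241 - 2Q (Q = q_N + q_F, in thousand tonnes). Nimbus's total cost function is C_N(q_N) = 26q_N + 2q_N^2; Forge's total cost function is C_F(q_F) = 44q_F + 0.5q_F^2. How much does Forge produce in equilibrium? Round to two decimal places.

Nimbus's profit: π_N = (241 - 2Q)q_N - (26q_N + 2q_N²). Setting ∂π_N/∂q_N = 0: 215 - 8q_N - 2(q_F) = 0.
Forge's first-order condition: 197 - 5q_F - 2(q_N) = 0.
So q_N = (215 - 2q_F)/8 and q_F = (197 - 2q_N)/5.
Substituting one into the other gives q_N = 227/12 and q_F = 191/6.

31.83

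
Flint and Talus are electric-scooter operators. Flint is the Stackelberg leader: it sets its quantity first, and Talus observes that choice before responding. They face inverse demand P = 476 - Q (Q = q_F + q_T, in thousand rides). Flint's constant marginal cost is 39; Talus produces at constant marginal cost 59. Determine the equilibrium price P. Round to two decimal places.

The follower Talus best-responds to any q_F: π_T = (476 - Q)q_T - 59q_T.
∂π_T/∂q_T = 417 - q_F - 2q_T = 0 gives the reaction function q_T = (417 - q_F)/2.
The leader anticipates this reaction. Substituting into P = 476 - Q gives P = 535/2 - (1/2)q_F, so π_F = (535/2 - (1/2)q_F)q_F - 39q_F.
Leader FOC: 457/2 - q_F = 0, so q_F = 457/2.
Then q_T = (417 - 457/2)/2 = 377/4.
Total output Q = 1291/4, so price P = 476 - 1291/4 = 613/4.

153.25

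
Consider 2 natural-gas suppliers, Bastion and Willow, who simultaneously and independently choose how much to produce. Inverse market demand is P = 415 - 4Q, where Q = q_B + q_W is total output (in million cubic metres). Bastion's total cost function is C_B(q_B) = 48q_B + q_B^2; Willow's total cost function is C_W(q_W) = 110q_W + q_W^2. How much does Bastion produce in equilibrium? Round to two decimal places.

Bastion's profit: π_B = (415 - 4Q)q_B - (48q_B + q_B²). Setting ∂π_B/∂q_B = 0: 367 - 10q_B - 4(q_W) = 0.
Willow's first-order condition: 305 - 10q_W - 4(q_B) = 0.
So q_B = (367 - 4q_W)/10 and q_W = (305 - 4q_B)/10.
Substituting one into the other gives q_B = 175/6 and q_W = 113/6.

29.17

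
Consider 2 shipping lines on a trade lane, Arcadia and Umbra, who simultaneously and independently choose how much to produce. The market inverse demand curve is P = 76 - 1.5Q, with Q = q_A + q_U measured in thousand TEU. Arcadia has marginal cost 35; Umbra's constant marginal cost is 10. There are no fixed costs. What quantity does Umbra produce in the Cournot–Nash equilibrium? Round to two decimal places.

Arcadia's profit: π_A = (76 - 1.5Q)q_A - (35q_A). Setting ∂π_A/∂q_A = 0: 41 - 3q_A - (3/2)(q_U) = 0.
Umbra's profit: π_U = (76 - 1.5Q)q_U - (10q_U). Setting ∂π_U/∂q_U = 0: 66 - 3q_U - (3/2)(q_A) = 0.
So q_A = (41 - (3/2)q_U)/3 and q_U = (66 - (3/2)q_A)/3.
Solving the pair: q_A = 32/9, q_U = 182/9.

20.22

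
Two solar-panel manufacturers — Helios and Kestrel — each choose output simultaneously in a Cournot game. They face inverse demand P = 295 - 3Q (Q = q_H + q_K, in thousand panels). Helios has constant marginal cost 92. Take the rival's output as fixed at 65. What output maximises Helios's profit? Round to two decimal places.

With the rival's output fixed at 65, Helios's profit is π_H = (295 - 3·65 - 3q_H)q_H - (92q_H) = (100 - 3q_H)q_H - (92q_H).
∂π_H/∂q_H = 8 - 6q_H = 0, so q_H = 4/3.

1.33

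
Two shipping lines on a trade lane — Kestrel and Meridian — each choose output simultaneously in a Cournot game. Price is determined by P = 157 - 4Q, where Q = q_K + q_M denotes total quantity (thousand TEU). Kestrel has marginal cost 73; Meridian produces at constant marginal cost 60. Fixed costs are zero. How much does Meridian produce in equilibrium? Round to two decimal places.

9.17

Kestrel's profit: π_K = (157 - 4Q)q_K - (73q_K). Setting ∂π_K/∂q_K = 0: 84 - 8q_K - 4(q_M) = 0.
Meridian's profit: π_M = (157 - 4Q)q_M - (60q_M). Setting ∂π_M/∂q_M = 0: 97 - 8q_M - 4(q_K) = 0.
Best responses: q_K = (84 - 4q_M)/8, q_M = (97 - 4q_K)/8.
Solving the pair: q_K = 71/12, q_M = 55/6.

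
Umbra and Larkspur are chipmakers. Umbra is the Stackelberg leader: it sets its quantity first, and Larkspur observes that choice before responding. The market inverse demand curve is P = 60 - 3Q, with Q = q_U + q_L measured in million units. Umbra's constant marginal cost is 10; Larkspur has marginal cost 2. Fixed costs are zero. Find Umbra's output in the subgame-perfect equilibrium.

The follower Larkspur best-responds to any q_U: π_L = (60 - 3Q)q_L - 2q_L.
Setting the follower's marginal profit to zero, 58 - 3q_U - 6q_L = 0, i.e. q_L = (58 - 3q_U)/6.
Umbra substitutes q_L(q_U) into its own profit: π_U = q_U(60 - 3q_U - (58 - 3q_U)/2) - 10q_U = (31 - (3/2)q_U)q_U - 10q_U.
The leader's first-order condition 21 - 3q_U = 0 yields q_U = 7.
Then q_L = (58 - 3·7)/6 = 37/6.

7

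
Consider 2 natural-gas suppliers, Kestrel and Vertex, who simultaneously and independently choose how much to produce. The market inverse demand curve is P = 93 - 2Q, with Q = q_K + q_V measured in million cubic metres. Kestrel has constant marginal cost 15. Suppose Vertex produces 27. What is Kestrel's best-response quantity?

6

With the rival's output fixed at 27, Kestrel's profit is π_K = (93 - 2·27 - 2q_K)q_K - (15q_K) = (39 - 2q_K)q_K - (15q_K).
∂π_K/∂q_K = 24 - 4q_K = 0, so q_K = 6.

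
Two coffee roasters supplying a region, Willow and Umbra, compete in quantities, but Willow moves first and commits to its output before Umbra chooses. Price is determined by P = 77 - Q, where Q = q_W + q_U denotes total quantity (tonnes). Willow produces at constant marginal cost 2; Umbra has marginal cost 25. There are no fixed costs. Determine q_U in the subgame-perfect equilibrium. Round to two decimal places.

The follower Umbra best-responds to any q_W: π_U = (77 - Q)q_U - 25q_U.
Follower FOC: 52 - q_W - 2q_U = 0, so q_U(q_W) = (52 - q_W)/2.
The leader anticipates this reaction. Substituting into P = 77 - Q gives P = 51 - (1/2)q_W, so π_W = (51 - (1/2)q_W)q_W - 2q_W.
The leader's first-order condition 49 - q_W = 0 yields q_W = 49.
Then q_U = (52 - 49)/2 = 3/2.

1.50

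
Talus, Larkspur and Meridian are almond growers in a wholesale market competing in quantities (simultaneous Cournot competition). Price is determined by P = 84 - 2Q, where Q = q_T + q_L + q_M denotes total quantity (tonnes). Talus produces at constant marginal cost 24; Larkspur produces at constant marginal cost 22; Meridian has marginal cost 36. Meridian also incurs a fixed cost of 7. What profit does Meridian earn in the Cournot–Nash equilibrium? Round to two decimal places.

Talus's profit: π_T = (84 - 2Q)q_T - (24q_T). Setting ∂π_T/∂q_T = 0: 60 - 4q_T - 2(q_L + q_M) = 0.
Larkspur's profit: π_L = (84 - 2Q)q_L - (22q_L). Setting ∂π_L/∂q_L = 0: 62 - 4q_L - 2(q_T + q_M) = 0.
Meridian's first-order condition: 48 - 4q_M - 2(q_T + q_L) = 0.
Summing all 3 equations gives 170 − 8Q = 0, hence Q = 85/4.
Back-substituting: q_T = (60 − 85/2)/2 = 35/4, q_L = (62 − 85/2)/2 = 39/4, q_M = (48 − 85/2)/2 = 11/4.
Price P = 84 - 2·(85/4) = 83/2.
Meridian's profit: (83/2 - 36)·(11/4) - 7 = 65/8.

8.13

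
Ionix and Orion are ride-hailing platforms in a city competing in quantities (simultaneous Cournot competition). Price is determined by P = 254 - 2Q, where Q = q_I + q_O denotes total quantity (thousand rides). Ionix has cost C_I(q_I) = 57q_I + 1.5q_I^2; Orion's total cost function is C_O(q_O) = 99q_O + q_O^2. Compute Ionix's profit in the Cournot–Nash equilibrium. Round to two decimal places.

1843.04

Ionix's profit: π_I = (254 - 2Q)q_I - (57q_I + (3/2)q_I²). Setting ∂π_I/∂q_I = 0: 197 - 7q_I - 2(q_O) = 0.
Orion's first-order condition: 155 - 6q_O - 2(q_I) = 0.
Rearranging gives the reaction functions q_I = (197 - 2q_O)/7 and q_O = (155 - 2q_I)/6.
Solving the pair: q_I = 436/19, q_O = 691/38.
Price P = 254 - 2·(1563/38) = 171.7368.
Ionix's profit: 171.7368·(436/19) - 57·(436/19) - (3/2)(436/19)² = 1843.0360.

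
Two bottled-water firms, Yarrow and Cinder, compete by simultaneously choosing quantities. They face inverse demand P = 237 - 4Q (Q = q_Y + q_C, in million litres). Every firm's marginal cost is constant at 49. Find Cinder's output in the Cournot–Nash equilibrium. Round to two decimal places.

15.67

Each firm earns π_i = (237 - 4Q)q_i - 49q_i.
Setting ∂π_i/∂q_i = 0 with rivals' quantities fixed: 188 - 8q_i - 4q_j = 0.
With identical firms every q_j equals q_i, so q_j = q_i and 188 = 12q_i, giving q_i = 47/3.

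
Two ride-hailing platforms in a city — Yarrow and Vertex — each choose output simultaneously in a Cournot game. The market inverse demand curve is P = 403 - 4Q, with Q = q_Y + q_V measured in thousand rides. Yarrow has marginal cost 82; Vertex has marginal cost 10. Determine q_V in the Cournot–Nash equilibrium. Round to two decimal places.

Yarrow's profit: π_Y = (403 - 4Q)q_Y - (82q_Y). Setting ∂π_Y/∂q_Y = 0: 321 - 8q_Y - 4(q_V) = 0.
Vertex's first-order condition: 393 - 8q_V - 4(q_Y) = 0.
Rearranging gives the reaction functions q_Y = (321 - 4q_V)/8 and q_V = (393 - 4q_Y)/8.
Substituting one into the other gives q_Y = 83/4 and q_V = 155/4.

38.75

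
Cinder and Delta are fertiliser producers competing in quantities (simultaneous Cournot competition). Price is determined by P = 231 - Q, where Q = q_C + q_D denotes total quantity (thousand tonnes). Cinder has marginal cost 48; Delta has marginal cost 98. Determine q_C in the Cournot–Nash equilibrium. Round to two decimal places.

Cinder's profit: π_C = (231 - Q)q_C - (48q_C). Setting ∂π_C/∂q_C = 0: 183 - 2q_C - (q_D) = 0.
Delta's first-order condition: 133 - 2q_D - (q_C) = 0.
So q_C = (183 - q_D)/2 and q_D = (133 - q_C)/2.
Solving the pair: q_C = 233/3, q_D = 83/3.

77.67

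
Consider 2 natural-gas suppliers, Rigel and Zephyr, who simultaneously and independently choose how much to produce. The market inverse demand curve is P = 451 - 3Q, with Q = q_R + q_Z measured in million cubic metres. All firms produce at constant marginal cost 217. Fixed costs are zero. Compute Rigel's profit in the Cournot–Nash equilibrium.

2028

A representative firm's profit is π_i = q_i(451 - 3Q) - 217q_i.
Setting ∂π_i/∂q_i = 0 with rivals' quantities fixed: 234 - 6q_i - 3q_j = 0.
By symmetry each firm produces the same amount; substituting q_j = q_i yields q_i = 234/9 = 26.
Price P = 451 - 3·52 = 295.
Rigel's profit: (295 - 217)·26 = 2028.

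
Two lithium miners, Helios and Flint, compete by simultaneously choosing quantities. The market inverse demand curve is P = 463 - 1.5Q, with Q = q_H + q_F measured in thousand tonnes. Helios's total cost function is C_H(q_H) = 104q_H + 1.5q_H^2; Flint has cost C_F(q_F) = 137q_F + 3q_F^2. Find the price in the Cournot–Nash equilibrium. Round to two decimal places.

Helios's profit: π_H = (463 - 1.5Q)q_H - (104q_H + (3/2)q_H²). Setting ∂π_H/∂q_H = 0: 359 - 6q_H - (3/2)(q_F) = 0.
Flint's first-order condition: 326 - 9q_F - (3/2)(q_H) = 0.
Best responses: q_H = (359 - (3/2)q_F)/6, q_F = (326 - (3/2)q_H)/9.
Solving the pair: q_H = 52.9855, q_F = 630/23.
Total output Q = 80.3768, so price P = 463 - (3/2)·80.3768 = 342.4348.

342.43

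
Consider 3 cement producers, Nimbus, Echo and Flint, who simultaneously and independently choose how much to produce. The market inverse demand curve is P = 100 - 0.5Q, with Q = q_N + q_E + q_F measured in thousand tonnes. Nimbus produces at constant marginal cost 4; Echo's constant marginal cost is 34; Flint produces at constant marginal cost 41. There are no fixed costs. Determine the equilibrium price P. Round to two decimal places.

Nimbus's profit: π_N = (100 - 0.5Q)q_N - (4q_N). Setting ∂π_N/∂q_N = 0: 96 - q_N - (1/2)(q_E + q_F) = 0.
Echo's profit: π_E = (100 - 0.5Q)q_E - (34q_E). Setting ∂π_E/∂q_E = 0: 66 - q_E - (1/2)(q_N + q_F) = 0.
Flint's first-order condition: 59 - q_F - (1/2)(q_N + q_E) = 0.
Adding the 3 conditions: 221 − Q − Q = 0, i.e. Q = 221/2.
Back-substituting: q_N = (96 − 221/4)/(1/2) = 163/2, q_E = (66 − 221/4)/(1/2) = 43/2, q_F = (59 − 221/4)/(1/2) = 15/2.
Total output Q = 221/2, so price P = 100 - (1/2)·(221/2) = 179/4.

44.75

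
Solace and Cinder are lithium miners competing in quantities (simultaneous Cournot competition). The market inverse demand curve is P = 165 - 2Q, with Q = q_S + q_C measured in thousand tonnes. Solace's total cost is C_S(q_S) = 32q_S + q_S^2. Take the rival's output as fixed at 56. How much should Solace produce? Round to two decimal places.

3.50

With the rival's output fixed at 56, Solace's profit is π_S = (165 - 2·56 - 2q_S)q_S - (32q_S + q_S²) = (53 - 2q_S)q_S - (32q_S + q_S²).
∂π_S/∂q_S = 21 - 6q_S = 0, so q_S = 7/2.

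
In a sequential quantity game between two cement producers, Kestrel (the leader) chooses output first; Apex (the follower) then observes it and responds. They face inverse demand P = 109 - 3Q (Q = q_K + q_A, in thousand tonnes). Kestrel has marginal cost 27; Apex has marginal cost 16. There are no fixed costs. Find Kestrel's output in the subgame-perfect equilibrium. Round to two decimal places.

11.83

Solve by backward induction. Given q_K, the follower Apex maximises π_A = (109 - 3q_K - 3q_A)q_A - 16q_A.
Setting the follower's marginal profit to zero, 93 - 3q_K - 6q_A = 0, i.e. q_A = (93 - 3q_K)/6.
Kestrel substitutes q_A(q_K) into its own profit: π_K = q_K(109 - 3q_K - (93 - 3q_K)/2) - 27q_K = (125/2 - (3/2)q_K)q_K - 27q_K.
Maximising: ∂π_K/∂q_K = 71/2 - 3q_K = 0, giving q_K = 71/6.
Then q_A = (93 - 3·(71/6))/6 = 115/12.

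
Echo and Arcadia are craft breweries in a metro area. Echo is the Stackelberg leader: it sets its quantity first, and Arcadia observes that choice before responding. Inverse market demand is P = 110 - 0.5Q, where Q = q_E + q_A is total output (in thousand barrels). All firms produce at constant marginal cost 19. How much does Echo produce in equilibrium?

The follower Arcadia best-responds to any q_E: π_A = (110 - 0.5Q)q_A - 19q_A.
Follower FOC: 91 - (1/2)q_E - q_A = 0, so q_A(q_E) = (91 - (1/2)q_E).
The leader anticipates this reaction. Substituting into P = 110 - 0.5Q gives P = 129/2 - (1/4)q_E, so π_E = (129/2 - (1/4)q_E)q_E - 19q_E.
The leader's first-order condition 91/2 - (1/2)q_E = 0 yields q_E = 91.
Then q_A = (91 - (1/2)·91) = 91/2.

91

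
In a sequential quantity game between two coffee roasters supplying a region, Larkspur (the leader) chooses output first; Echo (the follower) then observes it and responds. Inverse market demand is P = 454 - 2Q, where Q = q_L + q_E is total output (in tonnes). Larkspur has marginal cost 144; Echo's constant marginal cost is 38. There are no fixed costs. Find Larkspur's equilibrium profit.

The follower Echo best-responds to any q_L: π_E = (454 - 2Q)q_E - 38q_E.
Follower FOC: 416 - 2q_L - 4q_E = 0, so q_E(q_L) = (416 - 2q_L)/4.
Larkspur substitutes q_E(q_L) into its own profit: π_L = q_L(454 - 2q_L - (416 - 2q_L)/2) - 144q_L = (246 - q_L)q_L - 144q_L.
Leader FOC: 102 - 2q_L = 0, so q_L = 51.
Then q_E = (416 - 2·51)/4 = 157/2.
Price P = 454 - 2·(259/2) = 195.
Larkspur's profit: (195 - 144)·51 = 2601.

2601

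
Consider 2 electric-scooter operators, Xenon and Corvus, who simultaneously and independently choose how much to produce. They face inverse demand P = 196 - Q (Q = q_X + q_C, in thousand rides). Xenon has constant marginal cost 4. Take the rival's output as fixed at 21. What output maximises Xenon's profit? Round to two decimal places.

With the rival's output fixed at 21, Xenon's profit is π_X = (196 - 21 - q_X)q_X - (4q_X) = (175 - q_X)q_X - (4q_X).
∂π_X/∂q_X = 171 - 2q_X = 0, so q_X = 171/2.

85.50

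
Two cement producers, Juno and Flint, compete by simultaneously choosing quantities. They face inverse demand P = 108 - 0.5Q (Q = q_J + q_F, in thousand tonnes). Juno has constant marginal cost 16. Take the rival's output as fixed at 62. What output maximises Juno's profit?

With the rival's output fixed at 62, Juno's profit is π_J = (108 - (1/2)·62 - (1/2)q_J)q_J - (16q_J) = (77 - (1/2)q_J)q_J - (16q_J).
∂π_J/∂q_J = 61 - q_J = 0, so q_J = 61.

61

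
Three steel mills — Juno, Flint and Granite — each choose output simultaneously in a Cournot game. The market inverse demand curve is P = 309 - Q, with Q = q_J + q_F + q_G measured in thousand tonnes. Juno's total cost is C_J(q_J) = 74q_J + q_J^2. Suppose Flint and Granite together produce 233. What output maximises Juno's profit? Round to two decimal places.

0.50

With rivals' combined output fixed at 233, Juno's profit is π_J = (309 - 233 - q_J)q_J - (74q_J + q_J²) = (76 - q_J)q_J - (74q_J + q_J²).
∂π_J/∂q_J = 2 - 4q_J = 0, so q_J = 1/2.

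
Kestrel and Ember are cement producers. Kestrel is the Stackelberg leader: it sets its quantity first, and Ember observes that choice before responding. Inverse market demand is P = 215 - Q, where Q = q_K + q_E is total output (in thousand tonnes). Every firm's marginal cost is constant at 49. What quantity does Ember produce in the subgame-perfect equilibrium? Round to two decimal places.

41.50

The follower Ember best-responds to any q_K: π_E = (215 - Q)q_E - 49q_E.
Setting the follower's marginal profit to zero, 166 - q_K - 2q_E = 0, i.e. q_E = (166 - q_K)/2.
Kestrel substitutes q_E(q_K) into its own profit: π_K = q_K(215 - q_K - (166 - q_K)/2) - 49q_K = (132 - (1/2)q_K)q_K - 49q_K.
The leader's first-order condition 83 - q_K = 0 yields q_K = 83.
Then q_E = (166 - 83)/2 = 83/2.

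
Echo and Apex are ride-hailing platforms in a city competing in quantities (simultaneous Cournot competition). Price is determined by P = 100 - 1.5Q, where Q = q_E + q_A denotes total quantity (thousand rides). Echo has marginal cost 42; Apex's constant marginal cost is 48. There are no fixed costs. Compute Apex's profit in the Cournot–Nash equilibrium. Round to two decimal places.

156.74

Echo's profit: π_E = (100 - 1.5Q)q_E - (42q_E). Setting ∂π_E/∂q_E = 0: 58 - 3q_E - (3/2)(q_A) = 0.
Apex's profit: π_A = (100 - 1.5Q)q_A - (48q_A). Setting ∂π_A/∂q_A = 0: 52 - 3q_A - (3/2)(q_E) = 0.
Best responses: q_E = (58 - (3/2)q_A)/3, q_A = (52 - (3/2)q_E)/3.
Solving the pair: q_E = 128/9, q_A = 92/9.
Price P = 100 - (3/2)·(220/9) = 190/3.
Apex's profit: (190/3 - 48)·(92/9) = 156.7407.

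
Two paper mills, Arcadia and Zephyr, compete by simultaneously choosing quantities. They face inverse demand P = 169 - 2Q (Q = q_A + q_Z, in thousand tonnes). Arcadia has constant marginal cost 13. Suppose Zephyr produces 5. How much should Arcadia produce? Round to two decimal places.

With the rival's output fixed at 5, Arcadia's profit is π_A = (169 - 2·5 - 2q_A)q_A - (13q_A) = (159 - 2q_A)q_A - (13q_A).
∂π_A/∂q_A = 146 - 4q_A = 0, so q_A = 73/2.

36.50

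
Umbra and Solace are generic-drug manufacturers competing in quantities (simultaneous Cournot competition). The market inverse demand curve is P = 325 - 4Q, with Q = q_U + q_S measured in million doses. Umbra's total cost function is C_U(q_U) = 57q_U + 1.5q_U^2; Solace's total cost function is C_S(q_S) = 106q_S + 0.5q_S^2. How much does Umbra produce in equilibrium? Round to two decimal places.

Umbra's profit: π_U = (325 - 4Q)q_U - (57q_U + (3/2)q_U²). Setting ∂π_U/∂q_U = 0: 268 - 11q_U - 4(q_S) = 0.
Solace's first-order condition: 219 - 9q_S - 4(q_U) = 0.
So q_U = (268 - 4q_S)/11 and q_S = (219 - 4q_U)/9.
Substituting one into the other gives q_U = 1536/83 and q_S = 1337/83.

18.51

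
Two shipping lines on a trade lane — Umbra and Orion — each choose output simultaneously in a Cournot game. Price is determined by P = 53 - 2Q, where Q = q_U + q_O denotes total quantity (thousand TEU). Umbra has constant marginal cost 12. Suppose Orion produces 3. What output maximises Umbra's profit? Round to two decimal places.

8.75

With the rival's output fixed at 3, Umbra's profit is π_U = (53 - 2·3 - 2q_U)q_U - (12q_U) = (47 - 2q_U)q_U - (12q_U).
∂π_U/∂q_U = 35 - 4q_U = 0, so q_U = 35/4.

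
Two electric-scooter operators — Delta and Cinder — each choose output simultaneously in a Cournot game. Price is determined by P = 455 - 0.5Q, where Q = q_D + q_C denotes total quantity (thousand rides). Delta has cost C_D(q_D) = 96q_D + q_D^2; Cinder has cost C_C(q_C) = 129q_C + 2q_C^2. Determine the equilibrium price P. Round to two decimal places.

Delta's profit: π_D = (455 - 0.5Q)q_D - (96q_D + q_D²). Setting ∂π_D/∂q_D = 0: 359 - 3q_D - (1/2)(q_C) = 0.
Cinder's first-order condition: 326 - 5q_C - (1/2)(q_D) = 0.
Rearranging gives the reaction functions q_D = (359 - (1/2)q_C)/3 and q_C = (326 - (1/2)q_D)/5.
Solving the pair: q_D = 110.6441, q_C = 54.1356.
Total output Q = 164.7797, so price P = 455 - (1/2)·164.7797 = 372.6102.

372.61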